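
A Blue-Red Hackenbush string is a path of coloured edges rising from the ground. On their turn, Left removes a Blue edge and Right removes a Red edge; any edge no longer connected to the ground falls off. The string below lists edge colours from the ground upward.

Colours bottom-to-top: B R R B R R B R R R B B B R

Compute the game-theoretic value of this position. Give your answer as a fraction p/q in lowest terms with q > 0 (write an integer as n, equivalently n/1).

2333/8192

edge 1 of 14 (B): { 0 | none } gives 1
edge 2 of 14 (R): { 0 | 1 } gives 1/2
edge 3 of 14 (R): { 0 | 1/2; 1 } gives 1/4
edge 4 of 14 (B): { 0; 1/4 | 1/2; 1 } gives 3/8
edge 5 of 14 (R): { 0; 1/4 | 3/8; 1/2; 1 } gives 5/16
edge 6 of 14 (R): { 0; 1/4 | 5/16; 3/8; 1/2; 1 } gives 9/32
edge 7 of 14 (B): { 0; 1/4; 9/32 | 5/16; 3/8; 1/2; 1 } gives 19/64
edge 8 of 14 (R): { 0; 1/4; 9/32 | 19/64; 5/16; 3/8; 1/2; 1 } gives 37/128
edge 9 of 14 (R): { 0; 1/4; 9/32 | 37/128; 19/64; 5/16; 3/8; 1/2; 1 } gives 73/256
edge 10 of 14 (R): { 0; 1/4; 9/32 | 73/256; 37/128; 19/64; 5/16; 3/8; 1/2; 1 } gives 145/512
edge 11 of 14 (B): { 0; 1/4; 9/32; 145/512 | 73/256; 37/128; 19/64; 5/16; 3/8; 1/2; 1 } gives 291/1024
edge 12 of 14 (B): { 0; 1/4; 9/32; 145/512; 291/1024 | 73/256; 37/128; 19/64; 5/16; 3/8; 1/2; 1 } gives 583/2048
edge 13 of 14 (B): { 0; 1/4; 9/32; 145/512; 291/1024; 583/2048 | 73/256; 37/128; 19/64; 5/16; 3/8; 1/2; 1 } gives 1167/4096
edge 14 of 14 (R): { 0; 1/4; 9/32; 145/512; 291/1024; 583/2048 | 1167/4096; 73/256; 37/128; 19/64; 5/16; 3/8; 1/2; 1 } gives 2333/8192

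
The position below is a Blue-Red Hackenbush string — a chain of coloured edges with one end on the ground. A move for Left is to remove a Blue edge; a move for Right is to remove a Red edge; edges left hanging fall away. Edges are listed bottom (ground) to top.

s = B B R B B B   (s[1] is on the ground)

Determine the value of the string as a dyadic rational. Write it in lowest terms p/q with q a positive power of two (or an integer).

31/16

Recurse on prefixes of the 6-edge string B B R B B B:
G_1 [B]  L=[0]  R=[none]  ⇒ 1
G_2 [BB]  L=[0; 1]  R=[none]  ⇒ 2
G_3 [BBR]  L=[0; 1]  R=[2]  ⇒ 3/2
G_4 [BBRB]  L=[0; 1; 3/2]  R=[2]  ⇒ 7/4
G_5 [BBRBB]  L=[0; 1; 3/2; 7/4]  R=[2]  ⇒ 15/8
G_6 [BBRBBB]  L=[0; 1; 3/2; 7/4; 15/8]  R=[2]  ⇒ 31/16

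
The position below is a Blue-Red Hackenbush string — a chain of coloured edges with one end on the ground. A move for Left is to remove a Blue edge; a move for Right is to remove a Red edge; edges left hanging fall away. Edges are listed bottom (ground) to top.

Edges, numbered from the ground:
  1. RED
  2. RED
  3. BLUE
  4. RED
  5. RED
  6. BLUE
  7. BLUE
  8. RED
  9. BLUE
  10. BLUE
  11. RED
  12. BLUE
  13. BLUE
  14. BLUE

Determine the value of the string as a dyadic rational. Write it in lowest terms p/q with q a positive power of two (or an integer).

Build g(s[:k]) for k = 1..14, string s = RED RED BLUE RED RED BLUE BLUE RED BLUE BLUE RED BLUE BLUE BLUE.
g_1 [R]  L=[—]  R=[0]  => -1
g_2 [RR]  L=[—]  R=[-1 0]  => -2
g_3 [RRB]  L=[-2]  R=[-1 0]  => -3/2
g_4 [RRBR]  L=[-2]  R=[-3/2 -1 0]  => -7/4
g_5 [RRBRR]  L=[-2]  R=[-7/4 -3/2 -1 0]  => -15/8
g_6 [RRBRRB]  L=[-2 -15/8]  R=[-7/4 -3/2 -1 0]  => -29/16
g_7 [RRBRRBB]  L=[-2 -15/8 -29/16]  R=[-7/4 -3/2 -1 0]  => -57/32
g_8 [RRBRRBBR]  L=[-2 -15/8 -29/16]  R=[-57/32 -7/4 -3/2 -1 0]  => -115/64
g_9 [RRBRRBBRB]  L=[-2 -15/8 -29/16 -115/64]  R=[-57/32 -7/4 -3/2 -1 0]  => -229/128
g_10 [RRBRRBBRBB]  L=[-2 -15/8 -29/16 -115/64 -229/128]  R=[-57/32 -7/4 -3/2 -1 0]  => -457/256
g_11 [RRBRRBBRBBR]  L=[-2 -15/8 -29/16 -115/64 -229/128]  R=[-457/256 -57/32 -7/4 -3/2 -1 0]  => -915/512
g_12 [RRBRRBBRBBRB]  L=[-2 -15/8 -29/16 -115/64 -229/128 -915/512]  R=[-457/256 -57/32 -7/4 -3/2 -1 0]  => -1829/1024
g_13 [RRBRRBBRBBRBB]  L=[-2 -15/8 -29/16 -115/64 -229/128 -915/512 -1829/1024]  R=[-457/256 -57/32 -7/4 -3/2 -1 0]  => -3657/2048
g_14 [RRBRRBBRBBRBBB]  L=[-2 -15/8 -29/16 -115/64 -229/128 -915/512 -1829/1024 -3657/2048]  R=[-457/256 -57/32 -7/4 -3/2 -1 0]  => -7313/4096

-7313/4096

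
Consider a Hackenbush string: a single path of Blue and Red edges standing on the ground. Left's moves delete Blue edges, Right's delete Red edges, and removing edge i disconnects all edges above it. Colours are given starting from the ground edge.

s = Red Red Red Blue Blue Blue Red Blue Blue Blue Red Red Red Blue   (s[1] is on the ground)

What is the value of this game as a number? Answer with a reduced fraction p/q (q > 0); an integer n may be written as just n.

Recurse on prefixes of the 14-edge string Red Red Red Blue Blue Blue Red Blue Blue Blue Red Red Red Blue:
edge 1 of 14 (Red): {  | 0 } gives -1
edge 2 of 14 (Red): {  | -1; 0 } gives -2
edge 3 of 14 (Red): {  | -2; -1; 0 } gives -3
edge 4 of 14 (Blue): { -3 | -2; -1; 0 } gives -5/2
edge 5 of 14 (Blue): { -3; -5/2 | -2; -1; 0 } gives -9/4
edge 6 of 14 (Blue): { -3; -5/2; -9/4 | -2; -1; 0 } gives -17/8
edge 7 of 14 (Red): { -3; -5/2; -9/4 | -17/8; -2; -1; 0 } gives -35/16
edge 8 of 14 (Blue): { -3; -5/2; -9/4; -35/16 | -17/8; -2; -1; 0 } gives -69/32
edge 9 of 14 (Blue): { -3; -5/2; -9/4; -35/16; -69/32 | -17/8; -2; -1; 0 } gives -137/64
edge 10 of 14 (Blue): { -3; -5/2; -9/4; -35/16; -69/32; -137/64 | -17/8; -2; -1; 0 } gives -273/128
edge 11 of 14 (Red): { -3; -5/2; -9/4; -35/16; -69/32; -137/64 | -273/128; -17/8; -2; -1; 0 } gives -547/256
edge 12 of 14 (Red): { -3; -5/2; -9/4; -35/16; -69/32; -137/64 | -547/256; -273/128; -17/8; -2; -1; 0 } gives -1095/512
edge 13 of 14 (Red): { -3; -5/2; -9/4; -35/16; -69/32; -137/64 | -1095/512; -547/256; -273/128; -17/8; -2; -1; 0 } gives -2191/1024
edge 14 of 14 (Blue): { -3; -5/2; -9/4; -35/16; -69/32; -137/64; -2191/1024 | -1095/512; -547/256; -273/128; -17/8; -2; -1; 0 } gives -4381/2048

-4381/2048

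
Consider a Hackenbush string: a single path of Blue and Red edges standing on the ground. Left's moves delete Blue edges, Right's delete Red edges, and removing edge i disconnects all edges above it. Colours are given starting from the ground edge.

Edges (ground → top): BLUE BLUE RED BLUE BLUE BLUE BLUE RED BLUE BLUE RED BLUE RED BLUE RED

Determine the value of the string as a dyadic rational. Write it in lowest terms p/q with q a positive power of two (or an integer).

16085/8192

Recurse on prefixes of the 15-edge string BLUE BLUE RED BLUE BLUE BLUE BLUE RED BLUE BLUE RED BLUE RED BLUE RED:
B: Left { 0 }, Right { ∅ } -> simplest 1
BB: Left { 0; 1 }, Right { ∅ } -> simplest 2
BBR: Left { 0; 1 }, Right { 2 } -> simplest 3/2
BBRB: Left { 0; 1; 3/2 }, Right { 2 } -> simplest 7/4
BBRBB: Left { 0; 1; 3/2; 7/4 }, Right { 2 } -> simplest 15/8
BBRBBB: Left { 0; 1; 3/2; 7/4; 15/8 }, Right { 2 } -> simplest 31/16
BBRBBBB: Left { 0; 1; 3/2; 7/4; 15/8; 31/16 }, Right { 2 } -> simplest 63/32
BBRBBBBR: Left { 0; 1; 3/2; 7/4; 15/8; 31/16 }, Right { 63/32; 2 } -> simplest 125/64
BBRBBBBRB: Left { 0; 1; 3/2; 7/4; 15/8; 31/16; 125/64 }, Right { 63/32; 2 } -> simplest 251/128
BBRBBBBRBB: Left { 0; 1; 3/2; 7/4; 15/8; 31/16; 125/64; 251/128 }, Right { 63/32; 2 } -> simplest 503/256
BBRBBBBRBBR: Left { 0; 1; 3/2; 7/4; 15/8; 31/16; 125/64; 251/128 }, Right { 503/256; 63/32; 2 } -> simplest 1005/512
BBRBBBBRBBRB: Left { 0; 1; 3/2; 7/4; 15/8; 31/16; 125/64; 251/128; 1005/512 }, Right { 503/256; 63/32; 2 } -> simplest 2011/1024
BBRBBBBRBBRBR: Left { 0; 1; 3/2; 7/4; 15/8; 31/16; 125/64; 251/128; 1005/512 }, Right { 2011/1024; 503/256; 63/32; 2 } -> simplest 4021/2048
BBRBBBBRBBRBRB: Left { 0; 1; 3/2; 7/4; 15/8; 31/16; 125/64; 251/128; 1005/512; 4021/2048 }, Right { 2011/1024; 503/256; 63/32; 2 } -> simplest 8043/4096
BBRBBBBRBBRBRBR: Left { 0; 1; 3/2; 7/4; 15/8; 31/16; 125/64; 251/128; 1005/512; 4021/2048 }, Right { 8043/4096; 2011/1024; 503/256; 63/32; 2 } -> simplest 16085/8192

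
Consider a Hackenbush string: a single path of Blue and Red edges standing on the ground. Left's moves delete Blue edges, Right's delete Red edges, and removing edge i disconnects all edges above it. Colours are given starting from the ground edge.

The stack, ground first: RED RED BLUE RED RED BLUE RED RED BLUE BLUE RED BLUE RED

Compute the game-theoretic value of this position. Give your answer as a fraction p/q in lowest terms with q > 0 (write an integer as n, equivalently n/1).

Build G(s[:k]) for k = 1..13, string s = RED RED BLUE RED RED BLUE RED RED BLUE BLUE RED BLUE RED.
G_1 [R]  L=[∅]  R=[0]  → -1
G_2 [RR]  L=[∅]  R=[-1, 0]  → -2
G_3 [RRB]  L=[-2]  R=[-1, 0]  → -3/2
G_4 [RRBR]  L=[-2]  R=[-3/2, -1, 0]  → -7/4
G_5 [RRBRR]  L=[-2]  R=[-7/4, -3/2, -1, 0]  → -15/8
G_6 [RRBRRB]  L=[-2, -15/8]  R=[-7/4, -3/2, -1, 0]  → -29/16
G_7 [RRBRRBR]  L=[-2, -15/8]  R=[-29/16, -7/4, -3/2, -1, 0]  → -59/32
G_8 [RRBRRBRR]  L=[-2, -15/8]  R=[-59/32, -29/16, -7/4, -3/2, -1, 0]  → -119/64
G_9 [RRBRRBRRB]  L=[-2, -15/8, -119/64]  R=[-59/32, -29/16, -7/4, -3/2, -1, 0]  → -237/128
G_10 [RRBRRBRRBB]  L=[-2, -15/8, -119/64, -237/128]  R=[-59/32, -29/16, -7/4, -3/2, -1, 0]  → -473/256
G_11 [RRBRRBRRBBR]  L=[-2, -15/8, -119/64, -237/128]  R=[-473/256, -59/32, -29/16, -7/4, -3/2, -1, 0]  → -947/512
G_12 [RRBRRBRRBBRB]  L=[-2, -15/8, -119/64, -237/128, -947/512]  R=[-473/256, -59/32, -29/16, -7/4, -3/2, -1, 0]  → -1893/1024
G_13 [RRBRRBRRBBRBR]  L=[-2, -15/8, -119/64, -237/128, -947/512]  R=[-1893/1024, -473/256, -59/32, -29/16, -7/4, -3/2, -1, 0]  → -3787/2048

-3787/2048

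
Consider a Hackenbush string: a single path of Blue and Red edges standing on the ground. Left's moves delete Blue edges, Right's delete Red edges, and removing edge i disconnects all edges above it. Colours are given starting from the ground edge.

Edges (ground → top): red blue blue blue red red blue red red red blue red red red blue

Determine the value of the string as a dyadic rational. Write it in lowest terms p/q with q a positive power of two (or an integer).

-3549/16384

Build G(s[:k]) for k = 1..15, string s = red blue blue blue red red blue red red red blue red red red blue.
G_1 [r]  L=[(no moves)]  R=[0]  = -1
G_2 [rb]  L=[-1]  R=[0]  = -1/2
G_3 [rbb]  L=[-1, -1/2]  R=[0]  = -1/4
G_4 [rbbb]  L=[-1, -1/2, -1/4]  R=[0]  = -1/8
G_5 [rbbbr]  L=[-1, -1/2, -1/4]  R=[-1/8, 0]  = -3/16
G_6 [rbbbrr]  L=[-1, -1/2, -1/4]  R=[-3/16, -1/8, 0]  = -7/32
G_7 [rbbbrrb]  L=[-1, -1/2, -1/4, -7/32]  R=[-3/16, -1/8, 0]  = -13/64
G_8 [rbbbrrbr]  L=[-1, -1/2, -1/4, -7/32]  R=[-13/64, -3/16, -1/8, 0]  = -27/128
G_9 [rbbbrrbrr]  L=[-1, -1/2, -1/4, -7/32]  R=[-27/128, -13/64, -3/16, -1/8, 0]  = -55/256
G_10 [rbbbrrbrrr]  L=[-1, -1/2, -1/4, -7/32]  R=[-55/256, -27/128, -13/64, -3/16, -1/8, 0]  = -111/512
G_11 [rbbbrrbrrrb]  L=[-1, -1/2, -1/4, -7/32, -111/512]  R=[-55/256, -27/128, -13/64, -3/16, -1/8, 0]  = -221/1024
G_12 [rbbbrrbrrrbr]  L=[-1, -1/2, -1/4, -7/32, -111/512]  R=[-221/1024, -55/256, -27/128, -13/64, -3/16, -1/8, 0]  = -443/2048
G_13 [rbbbrrbrrrbrr]  L=[-1, -1/2, -1/4, -7/32, -111/512]  R=[-443/2048, -221/1024, -55/256, -27/128, -13/64, -3/16, -1/8, 0]  = -887/4096
G_14 [rbbbrrbrrrbrrr]  L=[-1, -1/2, -1/4, -7/32, -111/512]  R=[-887/4096, -443/2048, -221/1024, -55/256, -27/128, -13/64, -3/16, -1/8, 0]  = -1775/8192
G_15 [rbbbrrbrrrbrrrb]  L=[-1, -1/2, -1/4, -7/32, -111/512, -1775/8192]  R=[-887/4096, -443/2048, -221/1024, -55/256, -27/128, -13/64, -3/16, -1/8, 0]  = -3549/16384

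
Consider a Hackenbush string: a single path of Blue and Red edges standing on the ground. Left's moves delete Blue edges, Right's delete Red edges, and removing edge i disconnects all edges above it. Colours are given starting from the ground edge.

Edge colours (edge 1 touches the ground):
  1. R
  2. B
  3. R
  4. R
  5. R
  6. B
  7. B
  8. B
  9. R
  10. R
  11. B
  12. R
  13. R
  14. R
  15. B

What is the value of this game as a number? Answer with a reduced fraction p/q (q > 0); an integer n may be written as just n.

-14557/16384

Recurse on prefixes of the 15-edge string R B R R R B B B R R B R R R B:
R: Left { · }, Right { 0 } => simplest -1
RB: Left { -1 }, Right { 0 } => simplest -1/2
RBR: Left { -1 }, Right { -1/2 0 } => simplest -3/4
RBRR: Left { -1 }, Right { -3/4 -1/2 0 } => simplest -7/8
RBRRR: Left { -1 }, Right { -7/8 -3/4 -1/2 0 } => simplest -15/16
RBRRRB: Left { -1 -15/16 }, Right { -7/8 -3/4 -1/2 0 } => simplest -29/32
RBRRRBB: Left { -1 -15/16 -29/32 }, Right { -7/8 -3/4 -1/2 0 } => simplest -57/64
RBRRRBBB: Left { -1 -15/16 -29/32 -57/64 }, Right { -7/8 -3/4 -1/2 0 } => simplest -113/128
RBRRRBBBR: Left { -1 -15/16 -29/32 -57/64 }, Right { -113/128 -7/8 -3/4 -1/2 0 } => simplest -227/256
RBRRRBBBRR: Left { -1 -15/16 -29/32 -57/64 }, Right { -227/256 -113/128 -7/8 -3/4 -1/2 0 } => simplest -455/512
RBRRRBBBRRB: Left { -1 -15/16 -29/32 -57/64 -455/512 }, Right { -227/256 -113/128 -7/8 -3/4 -1/2 0 } => simplest -909/1024
RBRRRBBBRRBR: Left { -1 -15/16 -29/32 -57/64 -455/512 }, Right { -909/1024 -227/256 -113/128 -7/8 -3/4 -1/2 0 } => simplest -1819/2048
RBRRRBBBRRBRR: Left { -1 -15/16 -29/32 -57/64 -455/512 }, Right { -1819/2048 -909/1024 -227/256 -113/128 -7/8 -3/4 -1/2 0 } => simplest -3639/4096
RBRRRBBBRRBRRR: Left { -1 -15/16 -29/32 -57/64 -455/512 }, Right { -3639/4096 -1819/2048 -909/1024 -227/256 -113/128 -7/8 -3/4 -1/2 0 } => simplest -7279/8192
RBRRRBBBRRBRRRB: Left { -1 -15/16 -29/32 -57/64 -455/512 -7279/8192 }, Right { -3639/4096 -1819/2048 -909/1024 -227/256 -113/128 -7/8 -3/4 -1/2 0 } => simplest -14557/16384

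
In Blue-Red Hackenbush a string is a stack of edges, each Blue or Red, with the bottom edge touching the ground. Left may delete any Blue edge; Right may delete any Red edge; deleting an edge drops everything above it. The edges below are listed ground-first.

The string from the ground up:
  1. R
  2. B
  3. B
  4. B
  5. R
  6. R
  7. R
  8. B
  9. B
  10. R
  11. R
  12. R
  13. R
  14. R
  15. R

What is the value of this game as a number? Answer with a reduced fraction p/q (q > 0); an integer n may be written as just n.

-3711/16384

Build v(s[:k]) for k = 1..15, string s = R B B B R R R B B R R R R R R.
R: Left {  }, Right { 0 } — simplest -1
RB: Left { -1 }, Right { 0 } — simplest -1/2
RBB: Left { -1, -1/2 }, Right { 0 } — simplest -1/4
RBBB: Left { -1, -1/2, -1/4 }, Right { 0 } — simplest -1/8
RBBBR: Left { -1, -1/2, -1/4 }, Right { -1/8, 0 } — simplest -3/16
RBBBRR: Left { -1, -1/2, -1/4 }, Right { -3/16, -1/8, 0 } — simplest -7/32
RBBBRRR: Left { -1, -1/2, -1/4 }, Right { -7/32, -3/16, -1/8, 0 } — simplest -15/64
RBBBRRRB: Left { -1, -1/2, -1/4, -15/64 }, Right { -7/32, -3/16, -1/8, 0 } — simplest -29/128
RBBBRRRBB: Left { -1, -1/2, -1/4, -15/64, -29/128 }, Right { -7/32, -3/16, -1/8, 0 } — simplest -57/256
RBBBRRRBBR: Left { -1, -1/2, -1/4, -15/64, -29/128 }, Right { -57/256, -7/32, -3/16, -1/8, 0 } — simplest -115/512
RBBBRRRBBRR: Left { -1, -1/2, -1/4, -15/64, -29/128 }, Right { -115/512, -57/256, -7/32, -3/16, -1/8, 0 } — simplest -231/1024
RBBBRRRBBRRR: Left { -1, -1/2, -1/4, -15/64, -29/128 }, Right { -231/1024, -115/512, -57/256, -7/32, -3/16, -1/8, 0 } — simplest -463/2048
RBBBRRRBBRRRR: Left { -1, -1/2, -1/4, -15/64, -29/128 }, Right { -463/2048, -231/1024, -115/512, -57/256, -7/32, -3/16, -1/8, 0 } — simplest -927/4096
RBBBRRRBBRRRRR: Left { -1, -1/2, -1/4, -15/64, -29/128 }, Right { -927/4096, -463/2048, -231/1024, -115/512, -57/256, -7/32, -3/16, -1/8, 0 } — simplest -1855/8192
RBBBRRRBBRRRRRR: Left { -1, -1/2, -1/4, -15/64, -29/128 }, Right { -1855/8192, -927/4096, -463/2048, -231/1024, -115/512, -57/256, -7/32, -3/16, -1/8, 0 } — simplest -3711/16384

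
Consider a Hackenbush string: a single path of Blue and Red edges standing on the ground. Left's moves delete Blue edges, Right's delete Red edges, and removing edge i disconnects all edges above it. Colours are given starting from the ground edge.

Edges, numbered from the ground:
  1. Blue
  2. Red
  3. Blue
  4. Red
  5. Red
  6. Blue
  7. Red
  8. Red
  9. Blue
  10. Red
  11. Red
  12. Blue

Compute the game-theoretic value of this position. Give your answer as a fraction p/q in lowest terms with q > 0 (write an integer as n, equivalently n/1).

Recurse on prefixes of the 12-edge string Blue Red Blue Red Red Blue Red Red Blue Red Red Blue:
val(B) = { 0 | ∅ } = 1
val(BR) = { 0 | 1 } = 1/2
val(BRB) = { 0,1/2 | 1 } = 3/4
val(BRBR) = { 0,1/2 | 3/4,1 } = 5/8
val(BRBRR) = { 0,1/2 | 5/8,3/4,1 } = 9/16
val(BRBRRB) = { 0,1/2,9/16 | 5/8,3/4,1 } = 19/32
val(BRBRRBR) = { 0,1/2,9/16 | 19/32,5/8,3/4,1 } = 37/64
val(BRBRRBRR) = { 0,1/2,9/16 | 37/64,19/32,5/8,3/4,1 } = 73/128
val(BRBRRBRRB) = { 0,1/2,9/16,73/128 | 37/64,19/32,5/8,3/4,1 } = 147/256
val(BRBRRBRRBR) = { 0,1/2,9/16,73/128 | 147/256,37/64,19/32,5/8,3/4,1 } = 293/512
val(BRBRRBRRBRR) = { 0,1/2,9/16,73/128 | 293/512,147/256,37/64,19/32,5/8,3/4,1 } = 585/1024
val(BRBRRBRRBRRB) = { 0,1/2,9/16,73/128,585/1024 | 293/512,147/256,37/64,19/32,5/8,3/4,1 } = 1171/2048

1171/2048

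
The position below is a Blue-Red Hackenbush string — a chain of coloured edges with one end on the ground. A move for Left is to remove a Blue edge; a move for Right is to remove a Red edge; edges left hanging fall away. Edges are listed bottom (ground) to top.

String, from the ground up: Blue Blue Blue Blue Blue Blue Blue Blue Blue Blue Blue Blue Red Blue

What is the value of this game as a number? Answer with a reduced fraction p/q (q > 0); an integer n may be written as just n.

B: Left { 0 }, Right { none } ⇒ simplest 1
BB: Left { 0; 1 }, Right { none } ⇒ simplest 2
BBB: Left { 0; 1; 2 }, Right { none } ⇒ simplest 3
BBBB: Left { 0; 1; 2; 3 }, Right { none } ⇒ simplest 4
BBBBB: Left { 0; 1; 2; 3; 4 }, Right { none } ⇒ simplest 5
BBBBBB: Left { 0; 1; 2; 3; 4; 5 }, Right { none } ⇒ simplest 6
BBBBBBB: Left { 0; 1; 2; 3; 4; 5; 6 }, Right { none } ⇒ simplest 7
BBBBBBBB: Left { 0; 1; 2; 3; 4; 5; 6; 7 }, Right { none } ⇒ simplest 8
BBBBBBBBB: Left { 0; 1; 2; 3; 4; 5; 6; 7; 8 }, Right { none } ⇒ simplest 9
BBBBBBBBBB: Left { 0; 1; 2; 3; 4; 5; 6; 7; 8; 9 }, Right { none } ⇒ simplest 10
BBBBBBBBBBB: Left { 0; 1; 2; 3; 4; 5; 6; 7; 8; 9; 10 }, Right { none } ⇒ simplest 11
BBBBBBBBBBBB: Left { 0; 1; 2; 3; 4; 5; 6; 7; 8; 9; 10; 11 }, Right { none } ⇒ simplest 12
BBBBBBBBBBBBR: Left { 0; 1; 2; 3; 4; 5; 6; 7; 8; 9; 10; 11 }, Right { 12 } ⇒ simplest 23/2
BBBBBBBBBBBBRB: Left { 0; 1; 2; 3; 4; 5; 6; 7; 8; 9; 10; 11; 23/2 }, Right { 12 } ⇒ simplest 47/4

47/4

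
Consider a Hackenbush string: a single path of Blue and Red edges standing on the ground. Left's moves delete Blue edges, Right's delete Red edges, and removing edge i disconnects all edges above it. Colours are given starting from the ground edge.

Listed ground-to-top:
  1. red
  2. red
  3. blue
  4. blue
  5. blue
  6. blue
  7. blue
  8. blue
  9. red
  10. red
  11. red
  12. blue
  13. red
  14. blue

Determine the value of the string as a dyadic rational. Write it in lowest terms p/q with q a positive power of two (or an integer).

-4213/4096

step 1: add red to get r; options L={ ∅ } R={ 0 } — -1
step 2: add red to get rr; options L={ ∅ } R={ -1 0 } — -2
step 3: add blue to get rrb; options L={ -2 } R={ -1 0 } — -3/2
step 4: add blue to get rrbb; options L={ -2 -3/2 } R={ -1 0 } — -5/4
step 5: add blue to get rrbbb; options L={ -2 -3/2 -5/4 } R={ -1 0 } — -9/8
step 6: add blue to get rrbbbb; options L={ -2 -3/2 -5/4 -9/8 } R={ -1 0 } — -17/16
step 7: add blue to get rrbbbbb; options L={ -2 -3/2 -5/4 -9/8 -17/16 } R={ -1 0 } — -33/32
step 8: add blue to get rrbbbbbb; options L={ -2 -3/2 -5/4 -9/8 -17/16 -33/32 } R={ -1 0 } — -65/64
step 9: add red to get rrbbbbbbr; options L={ -2 -3/2 -5/4 -9/8 -17/16 -33/32 } R={ -65/64 -1 0 } — -131/128
step 10: add red to get rrbbbbbbrr; options L={ -2 -3/2 -5/4 -9/8 -17/16 -33/32 } R={ -131/128 -65/64 -1 0 } — -263/256
step 11: add red to get rrbbbbbbrrr; options L={ -2 -3/2 -5/4 -9/8 -17/16 -33/32 } R={ -263/256 -131/128 -65/64 -1 0 } — -527/512
step 12: add blue to get rrbbbbbbrrrb; options L={ -2 -3/2 -5/4 -9/8 -17/16 -33/32 -527/512 } R={ -263/256 -131/128 -65/64 -1 0 } — -1053/1024
step 13: add red to get rrbbbbbbrrrbr; options L={ -2 -3/2 -5/4 -9/8 -17/16 -33/32 -527/512 } R={ -1053/1024 -263/256 -131/128 -65/64 -1 0 } — -2107/2048
step 14: add blue to get rrbbbbbbrrrbrb; options L={ -2 -3/2 -5/4 -9/8 -17/16 -33/32 -527/512 -2107/2048 } R={ -1053/1024 -263/256 -131/128 -65/64 -1 0 } — -4213/4096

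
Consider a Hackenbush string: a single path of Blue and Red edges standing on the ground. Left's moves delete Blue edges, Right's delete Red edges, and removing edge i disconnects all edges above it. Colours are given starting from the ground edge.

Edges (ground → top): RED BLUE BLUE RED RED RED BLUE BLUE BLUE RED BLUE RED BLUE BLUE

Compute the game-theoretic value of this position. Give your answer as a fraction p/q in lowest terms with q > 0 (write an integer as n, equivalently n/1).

-3625/8192

Recurse on prefixes of the 14-edge string RED BLUE BLUE RED RED RED BLUE BLUE BLUE RED BLUE RED BLUE BLUE:
1 of 14 · R · max L −∞ · min R 0 so -1
2 of 14 · RB · max L -1 · min R 0 so -1/2
3 of 14 · RBB · max L -1/2 · min R 0 so -1/4
4 of 14 · RBBR · max L -1/2 · min R -1/4 so -3/8
5 of 14 · RBBRR · max L -1/2 · min R -3/8 so -7/16
6 of 14 · RBBRRR · max L -1/2 · min R -7/16 so -15/32
7 of 14 · RBBRRRB · max L -15/32 · min R -7/16 so -29/64
8 of 14 · RBBRRRBB · max L -29/64 · min R -7/16 so -57/128
9 of 14 · RBBRRRBBB · max L -57/128 · min R -7/16 so -113/256
10 of 14 · RBBRRRBBBR · max L -57/128 · min R -113/256 so -227/512
11 of 14 · RBBRRRBBBRB · max L -227/512 · min R -113/256 so -453/1024
12 of 14 · RBBRRRBBBRBR · max L -227/512 · min R -453/1024 so -907/2048
13 of 14 · RBBRRRBBBRBRB · max L -907/2048 · min R -453/1024 so -1813/4096
14 of 14 · RBBRRRBBBRBRBB · max L -1813/4096 · min R -453/1024 so -3625/8192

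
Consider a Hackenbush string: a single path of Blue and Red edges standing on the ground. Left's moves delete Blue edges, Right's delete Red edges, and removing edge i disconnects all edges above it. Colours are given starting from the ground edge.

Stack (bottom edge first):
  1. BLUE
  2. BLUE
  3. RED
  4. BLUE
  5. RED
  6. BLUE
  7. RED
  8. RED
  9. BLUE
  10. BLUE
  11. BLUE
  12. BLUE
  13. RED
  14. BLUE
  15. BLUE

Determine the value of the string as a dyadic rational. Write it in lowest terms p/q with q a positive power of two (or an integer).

13559/8192

edge 1 of 15 (BLUE): { 0 |  } = 1
edge 2 of 15 (BLUE): { 0 1 |  } = 2
edge 3 of 15 (RED): { 0 1 | 2 } = 3/2
edge 4 of 15 (BLUE): { 0 1 3/2 | 2 } = 7/4
edge 5 of 15 (RED): { 0 1 3/2 | 7/4 2 } = 13/8
edge 6 of 15 (BLUE): { 0 1 3/2 13/8 | 7/4 2 } = 27/16
edge 7 of 15 (RED): { 0 1 3/2 13/8 | 27/16 7/4 2 } = 53/32
edge 8 of 15 (RED): { 0 1 3/2 13/8 | 53/32 27/16 7/4 2 } = 105/64
edge 9 of 15 (BLUE): { 0 1 3/2 13/8 105/64 | 53/32 27/16 7/4 2 } = 211/128
edge 10 of 15 (BLUE): { 0 1 3/2 13/8 105/64 211/128 | 53/32 27/16 7/4 2 } = 423/256
edge 11 of 15 (BLUE): { 0 1 3/2 13/8 105/64 211/128 423/256 | 53/32 27/16 7/4 2 } = 847/512
edge 12 of 15 (BLUE): { 0 1 3/2 13/8 105/64 211/128 423/256 847/512 | 53/32 27/16 7/4 2 } = 1695/1024
edge 13 of 15 (RED): { 0 1 3/2 13/8 105/64 211/128 423/256 847/512 | 1695/1024 53/32 27/16 7/4 2 } = 3389/2048
edge 14 of 15 (BLUE): { 0 1 3/2 13/8 105/64 211/128 423/256 847/512 3389/2048 | 1695/1024 53/32 27/16 7/4 2 } = 6779/4096
edge 15 of 15 (BLUE): { 0 1 3/2 13/8 105/64 211/128 423/256 847/512 3389/2048 6779/4096 | 1695/1024 53/32 27/16 7/4 2 } = 13559/8192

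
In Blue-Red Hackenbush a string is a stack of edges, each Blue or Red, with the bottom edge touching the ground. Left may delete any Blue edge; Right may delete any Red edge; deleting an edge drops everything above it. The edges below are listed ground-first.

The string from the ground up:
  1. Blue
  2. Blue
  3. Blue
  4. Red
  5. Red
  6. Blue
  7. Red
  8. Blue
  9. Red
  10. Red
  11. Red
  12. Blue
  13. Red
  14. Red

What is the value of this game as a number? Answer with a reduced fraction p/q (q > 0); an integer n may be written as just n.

4745/2048

g_1 [B]  L=[0]  R=[none]  ⇒ 1
g_2 [BB]  L=[0 1]  R=[none]  ⇒ 2
g_3 [BBB]  L=[0 1 2]  R=[none]  ⇒ 3
g_4 [BBBR]  L=[0 1 2]  R=[3]  ⇒ 5/2
g_5 [BBBRR]  L=[0 1 2]  R=[5/2 3]  ⇒ 9/4
g_6 [BBBRRB]  L=[0 1 2 9/4]  R=[5/2 3]  ⇒ 19/8
g_7 [BBBRRBR]  L=[0 1 2 9/4]  R=[19/8 5/2 3]  ⇒ 37/16
g_8 [BBBRRBRB]  L=[0 1 2 9/4 37/16]  R=[19/8 5/2 3]  ⇒ 75/32
g_9 [BBBRRBRBR]  L=[0 1 2 9/4 37/16]  R=[75/32 19/8 5/2 3]  ⇒ 149/64
g_10 [BBBRRBRBRR]  L=[0 1 2 9/4 37/16]  R=[149/64 75/32 19/8 5/2 3]  ⇒ 297/128
g_11 [BBBRRBRBRRR]  L=[0 1 2 9/4 37/16]  R=[297/128 149/64 75/32 19/8 5/2 3]  ⇒ 593/256
g_12 [BBBRRBRBRRRB]  L=[0 1 2 9/4 37/16 593/256]  R=[297/128 149/64 75/32 19/8 5/2 3]  ⇒ 1187/512
g_13 [BBBRRBRBRRRBR]  L=[0 1 2 9/4 37/16 593/256]  R=[1187/512 297/128 149/64 75/32 19/8 5/2 3]  ⇒ 2373/1024
g_14 [BBBRRBRBRRRBRR]  L=[0 1 2 9/4 37/16 593/256]  R=[2373/1024 1187/512 297/128 149/64 75/32 19/8 5/2 3]  ⇒ 4745/2048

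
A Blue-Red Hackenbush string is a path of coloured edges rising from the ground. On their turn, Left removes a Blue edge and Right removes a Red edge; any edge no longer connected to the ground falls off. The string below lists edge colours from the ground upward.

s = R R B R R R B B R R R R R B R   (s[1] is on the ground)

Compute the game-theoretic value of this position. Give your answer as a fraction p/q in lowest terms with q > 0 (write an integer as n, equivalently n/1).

edge 1 of 15 (R): { ∅ | 0 } gives -1
edge 2 of 15 (R): { ∅ | -1; 0 } gives -2
edge 3 of 15 (B): { -2 | -1; 0 } gives -3/2
edge 4 of 15 (R): { -2 | -3/2; -1; 0 } gives -7/4
edge 5 of 15 (R): { -2 | -7/4; -3/2; -1; 0 } gives -15/8
edge 6 of 15 (R): { -2 | -15/8; -7/4; -3/2; -1; 0 } gives -31/16
edge 7 of 15 (B): { -2; -31/16 | -15/8; -7/4; -3/2; -1; 0 } gives -61/32
edge 8 of 15 (B): { -2; -31/16; -61/32 | -15/8; -7/4; -3/2; -1; 0 } gives -121/64
edge 9 of 15 (R): { -2; -31/16; -61/32 | -121/64; -15/8; -7/4; -3/2; -1; 0 } gives -243/128
edge 10 of 15 (R): { -2; -31/16; -61/32 | -243/128; -121/64; -15/8; -7/4; -3/2; -1; 0 } gives -487/256
edge 11 of 15 (R): { -2; -31/16; -61/32 | -487/256; -243/128; -121/64; -15/8; -7/4; -3/2; -1; 0 } gives -975/512
edge 12 of 15 (R): { -2; -31/16; -61/32 | -975/512; -487/256; -243/128; -121/64; -15/8; -7/4; -3/2; -1; 0 } gives -1951/1024
edge 13 of 15 (R): { -2; -31/16; -61/32 | -1951/1024; -975/512; -487/256; -243/128; -121/64; -15/8; -7/4; -3/2; -1; 0 } gives -3903/2048
edge 14 of 15 (B): { -2; -31/16; -61/32; -3903/2048 | -1951/1024; -975/512; -487/256; -243/128; -121/64; -15/8; -7/4; -3/2; -1; 0 } gives -7805/4096
edge 15 of 15 (R): { -2; -31/16; -61/32; -3903/2048 | -7805/4096; -1951/1024; -975/512; -487/256; -243/128; -121/64; -15/8; -7/4; -3/2; -1; 0 } gives -15611/8192

-15611/8192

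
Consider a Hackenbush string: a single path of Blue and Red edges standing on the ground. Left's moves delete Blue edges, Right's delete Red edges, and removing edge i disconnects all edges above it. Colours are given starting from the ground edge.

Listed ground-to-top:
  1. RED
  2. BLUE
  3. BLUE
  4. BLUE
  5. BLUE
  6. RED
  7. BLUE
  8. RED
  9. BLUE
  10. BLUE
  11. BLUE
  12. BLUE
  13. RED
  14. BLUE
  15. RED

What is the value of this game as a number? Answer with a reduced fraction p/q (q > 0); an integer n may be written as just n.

-1291/16384

Recurse on prefixes of the 15-edge string RED BLUE BLUE BLUE BLUE RED BLUE RED BLUE BLUE BLUE BLUE RED BLUE RED:
g_1 [R]  L=[]  R=[0]  so -1
g_2 [RB]  L=[-1]  R=[0]  so -1/2
g_3 [RBB]  L=[-1; -1/2]  R=[0]  so -1/4
g_4 [RBBB]  L=[-1; -1/2; -1/4]  R=[0]  so -1/8
g_5 [RBBBB]  L=[-1; -1/2; -1/4; -1/8]  R=[0]  so -1/16
g_6 [RBBBBR]  L=[-1; -1/2; -1/4; -1/8]  R=[-1/16; 0]  so -3/32
g_7 [RBBBBRB]  L=[-1; -1/2; -1/4; -1/8; -3/32]  R=[-1/16; 0]  so -5/64
g_8 [RBBBBRBR]  L=[-1; -1/2; -1/4; -1/8; -3/32]  R=[-5/64; -1/16; 0]  so -11/128
g_9 [RBBBBRBRB]  L=[-1; -1/2; -1/4; -1/8; -3/32; -11/128]  R=[-5/64; -1/16; 0]  so -21/256
g_10 [RBBBBRBRBB]  L=[-1; -1/2; -1/4; -1/8; -3/32; -11/128; -21/256]  R=[-5/64; -1/16; 0]  so -41/512
g_11 [RBBBBRBRBBB]  L=[-1; -1/2; -1/4; -1/8; -3/32; -11/128; -21/256; -41/512]  R=[-5/64; -1/16; 0]  so -81/1024
g_12 [RBBBBRBRBBBB]  L=[-1; -1/2; -1/4; -1/8; -3/32; -11/128; -21/256; -41/512; -81/1024]  R=[-5/64; -1/16; 0]  so -161/2048
g_13 [RBBBBRBRBBBBR]  L=[-1; -1/2; -1/4; -1/8; -3/32; -11/128; -21/256; -41/512; -81/1024]  R=[-161/2048; -5/64; -1/16; 0]  so -323/4096
g_14 [RBBBBRBRBBBBRB]  L=[-1; -1/2; -1/4; -1/8; -3/32; -11/128; -21/256; -41/512; -81/1024; -323/4096]  R=[-161/2048; -5/64; -1/16; 0]  so -645/8192
g_15 [RBBBBRBRBBBBRBR]  L=[-1; -1/2; -1/4; -1/8; -3/32; -11/128; -21/256; -41/512; -81/1024; -323/4096]  R=[-645/8192; -161/2048; -5/64; -1/16; 0]  so -1291/16384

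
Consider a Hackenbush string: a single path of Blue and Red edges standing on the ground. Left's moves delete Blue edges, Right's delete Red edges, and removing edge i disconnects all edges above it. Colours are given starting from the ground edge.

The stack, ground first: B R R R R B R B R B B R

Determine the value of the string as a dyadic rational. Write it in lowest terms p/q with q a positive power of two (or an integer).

173/2048

Recurse on prefixes of the 12-edge string B R R R R B R B R B B R:
1 of 12 · B · max L 0 · min R +∞ — 1
2 of 12 · BR · max L 0 · min R 1 — 1/2
3 of 12 · BRR · max L 0 · min R 1/2 — 1/4
4 of 12 · BRRR · max L 0 · min R 1/4 — 1/8
5 of 12 · BRRRR · max L 0 · min R 1/8 — 1/16
6 of 12 · BRRRRB · max L 1/16 · min R 1/8 — 3/32
7 of 12 · BRRRRBR · max L 1/16 · min R 3/32 — 5/64
8 of 12 · BRRRRBRB · max L 5/64 · min R 3/32 — 11/128
9 of 12 · BRRRRBRBR · max L 5/64 · min R 11/128 — 21/256
10 of 12 · BRRRRBRBRB · max L 21/256 · min R 11/128 — 43/512
11 of 12 · BRRRRBRBRBB · max L 43/512 · min R 11/128 — 87/1024
12 of 12 · BRRRRBRBRBBR · max L 43/512 · min R 87/1024 — 173/2048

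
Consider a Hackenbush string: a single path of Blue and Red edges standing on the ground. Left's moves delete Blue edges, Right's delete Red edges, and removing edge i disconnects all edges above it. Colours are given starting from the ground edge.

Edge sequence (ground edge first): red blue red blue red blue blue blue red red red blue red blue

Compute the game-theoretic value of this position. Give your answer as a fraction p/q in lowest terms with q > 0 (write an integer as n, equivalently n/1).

-5237/8192

Prefix values for red blue red blue red blue blue blue red red red blue red blue via {L|R} + simplicity:
step 1: add red to get r; options L={  } R={ 0 } ⇒ -1
step 2: add blue to get rb; options L={ -1 } R={ 0 } ⇒ -1/2
step 3: add red to get rbr; options L={ -1 } R={ -1/2 0 } ⇒ -3/4
step 4: add blue to get rbrb; options L={ -1 -3/4 } R={ -1/2 0 } ⇒ -5/8
step 5: add red to get rbrbr; options L={ -1 -3/4 } R={ -5/8 -1/2 0 } ⇒ -11/16
step 6: add blue to get rbrbrb; options L={ -1 -3/4 -11/16 } R={ -5/8 -1/2 0 } ⇒ -21/32
step 7: add blue to get rbrbrbb; options L={ -1 -3/4 -11/16 -21/32 } R={ -5/8 -1/2 0 } ⇒ -41/64
step 8: add blue to get rbrbrbbb; options L={ -1 -3/4 -11/16 -21/32 -41/64 } R={ -5/8 -1/2 0 } ⇒ -81/128
step 9: add red to get rbrbrbbbr; options L={ -1 -3/4 -11/16 -21/32 -41/64 } R={ -81/128 -5/8 -1/2 0 } ⇒ -163/256
step 10: add red to get rbrbrbbbrr; options L={ -1 -3/4 -11/16 -21/32 -41/64 } R={ -163/256 -81/128 -5/8 -1/2 0 } ⇒ -327/512
step 11: add red to get rbrbrbbbrrr; options L={ -1 -3/4 -11/16 -21/32 -41/64 } R={ -327/512 -163/256 -81/128 -5/8 -1/2 0 } ⇒ -655/1024
step 12: add blue to get rbrbrbbbrrrb; options L={ -1 -3/4 -11/16 -21/32 -41/64 -655/1024 } R={ -327/512 -163/256 -81/128 -5/8 -1/2 0 } ⇒ -1309/2048
step 13: add red to get rbrbrbbbrrrbr; options L={ -1 -3/4 -11/16 -21/32 -41/64 -655/1024 } R={ -1309/2048 -327/512 -163/256 -81/128 -5/8 -1/2 0 } ⇒ -2619/4096
step 14: add blue to get rbrbrbbbrrrbrb; options L={ -1 -3/4 -11/16 -21/32 -41/64 -655/1024 -2619/4096 } R={ -1309/2048 -327/512 -163/256 -81/128 -5/8 -1/2 0 } ⇒ -5237/8192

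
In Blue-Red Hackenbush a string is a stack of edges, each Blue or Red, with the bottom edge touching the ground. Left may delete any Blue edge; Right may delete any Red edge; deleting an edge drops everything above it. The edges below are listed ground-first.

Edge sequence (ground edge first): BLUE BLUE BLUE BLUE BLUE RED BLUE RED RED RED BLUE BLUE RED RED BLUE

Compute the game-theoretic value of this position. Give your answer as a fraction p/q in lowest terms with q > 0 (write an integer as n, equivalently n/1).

Build value(s[:k]) for k = 1..15, string s = BLUE BLUE BLUE BLUE BLUE RED BLUE RED RED RED BLUE BLUE RED RED BLUE.
step 1: add BLUE to get B; options L={ 0 } R={ (no moves) } so 1
step 2: add BLUE to get BB; options L={ 0,1 } R={ (no moves) } so 2
step 3: add BLUE to get BBB; options L={ 0,1,2 } R={ (no moves) } so 3
step 4: add BLUE to get BBBB; options L={ 0,1,2,3 } R={ (no moves) } so 4
step 5: add BLUE to get BBBBB; options L={ 0,1,2,3,4 } R={ (no moves) } so 5
step 6: add RED to get BBBBBR; options L={ 0,1,2,3,4 } R={ 5 } so 9/2
step 7: add BLUE to get BBBBBRB; options L={ 0,1,2,3,4,9/2 } R={ 5 } so 19/4
step 8: add RED to get BBBBBRBR; options L={ 0,1,2,3,4,9/2 } R={ 19/4,5 } so 37/8
step 9: add RED to get BBBBBRBRR; options L={ 0,1,2,3,4,9/2 } R={ 37/8,19/4,5 } so 73/16
step 10: add RED to get BBBBBRBRRR; options L={ 0,1,2,3,4,9/2 } R={ 73/16,37/8,19/4,5 } so 145/32
step 11: add BLUE to get BBBBBRBRRRB; options L={ 0,1,2,3,4,9/2,145/32 } R={ 73/16,37/8,19/4,5 } so 291/64
step 12: add BLUE to get BBBBBRBRRRBB; options L={ 0,1,2,3,4,9/2,145/32,291/64 } R={ 73/16,37/8,19/4,5 } so 583/128
step 13: add RED to get BBBBBRBRRRBBR; options L={ 0,1,2,3,4,9/2,145/32,291/64 } R={ 583/128,73/16,37/8,19/4,5 } so 1165/256
step 14: add RED to get BBBBBRBRRRBBRR; options L={ 0,1,2,3,4,9/2,145/32,291/64 } R={ 1165/256,583/128,73/16,37/8,19/4,5 } so 2329/512
step 15: add BLUE to get BBBBBRBRRRBBRRB; options L={ 0,1,2,3,4,9/2,145/32,291/64,2329/512 } R={ 1165/256,583/128,73/16,37/8,19/4,5 } so 4659/1024

4659/1024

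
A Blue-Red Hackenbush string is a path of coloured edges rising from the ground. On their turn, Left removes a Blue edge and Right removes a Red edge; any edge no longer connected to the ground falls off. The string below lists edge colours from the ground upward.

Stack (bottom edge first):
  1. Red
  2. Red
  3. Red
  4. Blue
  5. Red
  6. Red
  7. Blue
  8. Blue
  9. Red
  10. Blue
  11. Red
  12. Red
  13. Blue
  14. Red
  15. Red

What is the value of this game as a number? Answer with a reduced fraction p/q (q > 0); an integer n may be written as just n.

1 of 15 · R · max L −∞ · min R 0 gives -1
2 of 15 · RR · max L −∞ · min R -1 gives -2
3 of 15 · RRR · max L −∞ · min R -2 gives -3
4 of 15 · RRRB · max L -3 · min R -2 gives -5/2
5 of 15 · RRRBR · max L -3 · min R -5/2 gives -11/4
6 of 15 · RRRBRR · max L -3 · min R -11/4 gives -23/8
7 of 15 · RRRBRRB · max L -23/8 · min R -11/4 gives -45/16
8 of 15 · RRRBRRBB · max L -45/16 · min R -11/4 gives -89/32
9 of 15 · RRRBRRBBR · max L -45/16 · min R -89/32 gives -179/64
10 of 15 · RRRBRRBBRB · max L -179/64 · min R -89/32 gives -357/128
11 of 15 · RRRBRRBBRBR · max L -179/64 · min R -357/128 gives -715/256
12 of 15 · RRRBRRBBRBRR · max L -179/64 · min R -715/256 gives -1431/512
13 of 15 · RRRBRRBBRBRRB · max L -1431/512 · min R -715/256 gives -2861/1024
14 of 15 · RRRBRRBBRBRRBR · max L -1431/512 · min R -2861/1024 gives -5723/2048
15 of 15 · RRRBRRBBRBRRBRR · max L -1431/512 · min R -5723/2048 gives -11447/4096

-11447/4096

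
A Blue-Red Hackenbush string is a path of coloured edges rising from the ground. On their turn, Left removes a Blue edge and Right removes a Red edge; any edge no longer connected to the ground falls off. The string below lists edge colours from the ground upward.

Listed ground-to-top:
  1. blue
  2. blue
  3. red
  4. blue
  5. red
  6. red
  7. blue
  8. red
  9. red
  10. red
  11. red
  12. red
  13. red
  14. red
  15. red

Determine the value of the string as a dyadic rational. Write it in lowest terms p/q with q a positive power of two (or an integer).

12801/8192

Recurse on prefixes of the 15-edge string blue blue red blue red red blue red red red red red red red red:
1 of 15 · b · max L 0 · min R +∞ — 1
2 of 15 · bb · max L 1 · min R +∞ — 2
3 of 15 · bbr · max L 1 · min R 2 — 3/2
4 of 15 · bbrb · max L 3/2 · min R 2 — 7/4
5 of 15 · bbrbr · max L 3/2 · min R 7/4 — 13/8
6 of 15 · bbrbrr · max L 3/2 · min R 13/8 — 25/16
7 of 15 · bbrbrrb · max L 25/16 · min R 13/8 — 51/32
8 of 15 · bbrbrrbr · max L 25/16 · min R 51/32 — 101/64
9 of 15 · bbrbrrbrr · max L 25/16 · min R 101/64 — 201/128
10 of 15 · bbrbrrbrrr · max L 25/16 · min R 201/128 — 401/256
11 of 15 · bbrbrrbrrrr · max L 25/16 · min R 401/256 — 801/512
12 of 15 · bbrbrrbrrrrr · max L 25/16 · min R 801/512 — 1601/1024
13 of 15 · bbrbrrbrrrrrr · max L 25/16 · min R 1601/1024 — 3201/2048
14 of 15 · bbrbrrbrrrrrrr · max L 25/16 · min R 3201/2048 — 6401/4096
15 of 15 · bbrbrrbrrrrrrrr · max L 25/16 · min R 6401/4096 — 12801/8192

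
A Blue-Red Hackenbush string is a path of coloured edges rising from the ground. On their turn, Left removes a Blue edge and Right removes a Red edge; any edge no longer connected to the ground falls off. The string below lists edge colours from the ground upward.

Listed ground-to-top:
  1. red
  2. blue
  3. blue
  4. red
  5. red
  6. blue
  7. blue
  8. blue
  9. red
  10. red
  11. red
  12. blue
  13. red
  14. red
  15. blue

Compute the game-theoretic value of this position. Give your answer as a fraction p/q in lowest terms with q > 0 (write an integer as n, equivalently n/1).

Recurse on prefixes of the 15-edge string red blue blue red red blue blue blue red red red blue red red blue:
r: Left { · }, Right { 0 } gives simplest -1
rb: Left { -1 }, Right { 0 } gives simplest -1/2
rbb: Left { -1, -1/2 }, Right { 0 } gives simplest -1/4
rbbr: Left { -1, -1/2 }, Right { -1/4, 0 } gives simplest -3/8
rbbrr: Left { -1, -1/2 }, Right { -3/8, -1/4, 0 } gives simplest -7/16
rbbrrb: Left { -1, -1/2, -7/16 }, Right { -3/8, -1/4, 0 } gives simplest -13/32
rbbrrbb: Left { -1, -1/2, -7/16, -13/32 }, Right { -3/8, -1/4, 0 } gives simplest -25/64
rbbrrbbb: Left { -1, -1/2, -7/16, -13/32, -25/64 }, Right { -3/8, -1/4, 0 } gives simplest -49/128
rbbrrbbbr: Left { -1, -1/2, -7/16, -13/32, -25/64 }, Right { -49/128, -3/8, -1/4, 0 } gives simplest -99/256
rbbrrbbbrr: Left { -1, -1/2, -7/16, -13/32, -25/64 }, Right { -99/256, -49/128, -3/8, -1/4, 0 } gives simplest -199/512
rbbrrbbbrrr: Left { -1, -1/2, -7/16, -13/32, -25/64 }, Right { -199/512, -99/256, -49/128, -3/8, -1/4, 0 } gives simplest -399/1024
rbbrrbbbrrrb: Left { -1, -1/2, -7/16, -13/32, -25/64, -399/1024 }, Right { -199/512, -99/256, -49/128, -3/8, -1/4, 0 } gives simplest -797/2048
rbbrrbbbrrrbr: Left { -1, -1/2, -7/16, -13/32, -25/64, -399/1024 }, Right { -797/2048, -199/512, -99/256, -49/128, -3/8, -1/4, 0 } gives simplest -1595/4096
rbbrrbbbrrrbrr: Left { -1, -1/2, -7/16, -13/32, -25/64, -399/1024 }, Right { -1595/4096, -797/2048, -199/512, -99/256, -49/128, -3/8, -1/4, 0 } gives simplest -3191/8192
rbbrrbbbrrrbrrb: Left { -1, -1/2, -7/16, -13/32, -25/64, -399/1024, -3191/8192 }, Right { -1595/4096, -797/2048, -199/512, -99/256, -49/128, -3/8, -1/4, 0 } gives simplest -6381/16384

-6381/16384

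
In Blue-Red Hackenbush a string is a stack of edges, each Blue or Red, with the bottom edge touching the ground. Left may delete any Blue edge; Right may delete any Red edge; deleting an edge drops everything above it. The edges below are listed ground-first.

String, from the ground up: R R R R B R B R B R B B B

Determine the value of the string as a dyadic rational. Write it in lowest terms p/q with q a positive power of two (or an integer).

1 of 13 · R · max L −∞ · min R 0 — -1
2 of 13 · RR · max L −∞ · min R -1 — -2
3 of 13 · RRR · max L −∞ · min R -2 — -3
4 of 13 · RRRR · max L −∞ · min R -3 — -4
5 of 13 · RRRRB · max L -4 · min R -3 — -7/2
6 of 13 · RRRRBR · max L -4 · min R -7/2 — -15/4
7 of 13 · RRRRBRB · max L -15/4 · min R -7/2 — -29/8
8 of 13 · RRRRBRBR · max L -15/4 · min R -29/8 — -59/16
9 of 13 · RRRRBRBRB · max L -59/16 · min R -29/8 — -117/32
10 of 13 · RRRRBRBRBR · max L -59/16 · min R -117/32 — -235/64
11 of 13 · RRRRBRBRBRB · max L -235/64 · min R -117/32 — -469/128
12 of 13 · RRRRBRBRBRBB · max L -469/128 · min R -117/32 — -937/256
13 of 13 · RRRRBRBRBRBBB · max L -937/256 · min R -117/32 — -1873/512

-1873/512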